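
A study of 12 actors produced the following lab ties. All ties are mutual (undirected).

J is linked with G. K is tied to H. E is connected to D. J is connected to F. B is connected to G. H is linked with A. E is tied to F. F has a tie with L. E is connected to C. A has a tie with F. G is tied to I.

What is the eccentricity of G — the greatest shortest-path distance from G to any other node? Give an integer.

5

Distances from G: A:3, B:1, C:4, D:4, E:3, F:2, H:4, I:1, J:1, K:5, L:3.
The largest is 5 (to K), so the eccentricity of G is 5.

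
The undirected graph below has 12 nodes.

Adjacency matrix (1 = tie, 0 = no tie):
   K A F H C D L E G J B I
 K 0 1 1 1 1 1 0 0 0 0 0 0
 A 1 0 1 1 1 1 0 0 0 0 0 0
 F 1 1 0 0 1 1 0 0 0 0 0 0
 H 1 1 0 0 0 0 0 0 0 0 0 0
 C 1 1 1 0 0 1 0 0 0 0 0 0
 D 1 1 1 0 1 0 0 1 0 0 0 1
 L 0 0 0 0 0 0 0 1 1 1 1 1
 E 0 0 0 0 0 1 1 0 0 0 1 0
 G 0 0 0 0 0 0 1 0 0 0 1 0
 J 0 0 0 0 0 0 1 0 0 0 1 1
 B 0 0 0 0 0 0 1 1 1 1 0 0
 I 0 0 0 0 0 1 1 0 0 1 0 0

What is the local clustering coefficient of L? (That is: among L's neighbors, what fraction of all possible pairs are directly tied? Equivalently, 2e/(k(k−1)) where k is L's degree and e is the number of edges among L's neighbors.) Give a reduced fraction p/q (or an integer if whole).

2/5

L's neighbors: B, E, G, I, and J (k = 5).
Possible neighbor pairs: C(5,2) = 10. Edges among them: B–E, B–G, B–J, I–J → e = 4.
Clustering(L) = 4/10 = 2/5.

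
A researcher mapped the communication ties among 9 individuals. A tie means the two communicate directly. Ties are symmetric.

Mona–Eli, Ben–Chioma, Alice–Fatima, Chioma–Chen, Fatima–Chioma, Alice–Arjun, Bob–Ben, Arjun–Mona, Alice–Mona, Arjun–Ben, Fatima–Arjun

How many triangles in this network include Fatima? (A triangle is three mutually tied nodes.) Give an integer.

1

Fatima's neighbors: Alice, Arjun, and Chioma.
Neighbor pairs that are themselves tied: Fatima–Alice–Arjun. Each forms one triangle with Fatima, for 1 in total.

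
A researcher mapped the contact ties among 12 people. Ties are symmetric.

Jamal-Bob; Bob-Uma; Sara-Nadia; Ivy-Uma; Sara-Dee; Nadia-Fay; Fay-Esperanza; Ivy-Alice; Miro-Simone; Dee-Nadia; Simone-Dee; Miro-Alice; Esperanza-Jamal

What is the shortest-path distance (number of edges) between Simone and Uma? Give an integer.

4

One shortest route is Simone – Miro – Alice – Ivy – Uma, which uses 4 edges, and at distance 3 from Simone we only reach {Fay, Ivy}, which does not include Uma. So d(Simone,Uma) = 4.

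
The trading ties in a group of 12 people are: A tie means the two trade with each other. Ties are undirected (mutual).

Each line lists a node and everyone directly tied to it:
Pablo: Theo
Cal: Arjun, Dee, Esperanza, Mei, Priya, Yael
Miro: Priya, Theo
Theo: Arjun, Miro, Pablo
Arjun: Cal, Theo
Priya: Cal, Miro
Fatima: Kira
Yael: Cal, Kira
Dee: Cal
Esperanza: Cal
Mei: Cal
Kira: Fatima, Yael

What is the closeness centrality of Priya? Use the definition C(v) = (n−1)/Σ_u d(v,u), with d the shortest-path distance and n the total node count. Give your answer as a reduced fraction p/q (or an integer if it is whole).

Distances from Priya: Arjun:2, Cal:1, Dee:2, Esperanza:2, Fatima:4, Kira:3, Mei:2, Miro:1, Pablo:3, Theo:2, Yael:2. Sum = 24.
n = 12, so closeness = 11/24.

11/24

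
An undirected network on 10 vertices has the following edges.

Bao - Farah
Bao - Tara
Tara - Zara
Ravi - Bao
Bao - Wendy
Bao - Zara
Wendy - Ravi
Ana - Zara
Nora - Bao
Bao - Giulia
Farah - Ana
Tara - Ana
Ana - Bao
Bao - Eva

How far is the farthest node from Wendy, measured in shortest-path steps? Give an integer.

Distances from Wendy: Ana:2, Bao:1, Eva:2, Farah:2, Giulia:2, Nora:2, Ravi:1, Tara:2, Zara:2.
The largest is 2 (to Ana, Farah, Eva, Zara, Tara, Giulia, and Nora), so the eccentricity of Wendy is 2.

2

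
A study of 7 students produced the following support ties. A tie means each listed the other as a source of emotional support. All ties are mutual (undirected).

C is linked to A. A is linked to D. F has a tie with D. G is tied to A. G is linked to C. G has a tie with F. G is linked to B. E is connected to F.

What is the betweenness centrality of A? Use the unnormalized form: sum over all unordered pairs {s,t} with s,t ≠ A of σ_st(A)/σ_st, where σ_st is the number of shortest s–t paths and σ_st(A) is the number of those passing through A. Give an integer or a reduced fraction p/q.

2

Pairs whose geodesics pass through A — B–D: 1/2; G–D: 1/2; D–C: 1.
All other pairs contribute 0.
Summing the contributions gives betweenness(A) = 2.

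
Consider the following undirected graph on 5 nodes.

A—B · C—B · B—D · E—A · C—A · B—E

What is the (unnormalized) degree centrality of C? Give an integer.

C is directly tied to A and B. That is 2 neighbors, so the degree of C is 2.

2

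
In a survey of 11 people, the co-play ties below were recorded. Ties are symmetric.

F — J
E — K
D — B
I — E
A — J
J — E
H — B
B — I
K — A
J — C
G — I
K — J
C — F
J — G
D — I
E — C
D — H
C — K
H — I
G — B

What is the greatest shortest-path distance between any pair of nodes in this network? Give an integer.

4

Eccentricity of each node (its greatest distance to any other): A:4, B:3, C:3, D:4, E:2, F:4, G:2, H:4, I:3, J:3, K:3.
The maximum eccentricity is 4, realized for instance by the pair F–H via F – C – E – I – H. So the diameter is 4.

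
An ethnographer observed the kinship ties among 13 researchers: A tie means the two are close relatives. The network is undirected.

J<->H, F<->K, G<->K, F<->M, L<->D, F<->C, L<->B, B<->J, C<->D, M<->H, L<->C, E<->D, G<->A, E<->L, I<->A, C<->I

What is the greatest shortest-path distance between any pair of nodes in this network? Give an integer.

Eccentricity of each node (its greatest distance to any other): A:5, B:5, C:3, D:4, E:5, F:3, G:5, H:5, I:4, J:5, K:4, L:4, M:4.
The maximum eccentricity is 5, realized for instance by the pair G–E via G – A – I – C – D – E. So the diameter is 5.

5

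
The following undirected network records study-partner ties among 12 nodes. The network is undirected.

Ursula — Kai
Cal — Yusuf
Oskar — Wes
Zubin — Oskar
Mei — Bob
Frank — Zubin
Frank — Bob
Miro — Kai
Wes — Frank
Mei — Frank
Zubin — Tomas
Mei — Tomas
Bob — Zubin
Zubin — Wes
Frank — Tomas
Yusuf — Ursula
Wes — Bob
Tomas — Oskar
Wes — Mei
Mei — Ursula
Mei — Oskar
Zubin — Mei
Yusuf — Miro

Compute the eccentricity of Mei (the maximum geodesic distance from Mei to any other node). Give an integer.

Distances from Mei: Bob:1, Cal:3, Frank:1, Kai:2, Miro:3, Oskar:1, Tomas:1, Ursula:1, Wes:1, Yusuf:2, Zubin:1.
The largest is 3 (to Miro and Cal), so the eccentricity of Mei is 3.

3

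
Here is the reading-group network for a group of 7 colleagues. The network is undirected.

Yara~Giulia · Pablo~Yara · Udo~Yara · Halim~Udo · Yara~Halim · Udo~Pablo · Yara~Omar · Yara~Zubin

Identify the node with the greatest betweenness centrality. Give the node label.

Unnormalized betweenness of each node: Giulia:0, Halim:0, Omar:0, Pablo:0, Udo:1/2, Yara:25/2, Zubin:0.
Yara has the largest value, 25/2, making it the main broker — the node through which the most shortest paths run.

Yara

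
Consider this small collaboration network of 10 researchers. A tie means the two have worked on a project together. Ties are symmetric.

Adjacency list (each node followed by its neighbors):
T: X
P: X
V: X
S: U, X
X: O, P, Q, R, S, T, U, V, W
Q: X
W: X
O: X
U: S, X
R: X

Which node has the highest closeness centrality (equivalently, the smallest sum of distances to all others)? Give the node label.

Farness (sum of distances to all others) for each node — O:17, P:17, Q:17, R:17, S:16, T:17, U:16, V:17, W:17, X:9.
The smallest farness is 9, for X, so X has the highest closeness.

X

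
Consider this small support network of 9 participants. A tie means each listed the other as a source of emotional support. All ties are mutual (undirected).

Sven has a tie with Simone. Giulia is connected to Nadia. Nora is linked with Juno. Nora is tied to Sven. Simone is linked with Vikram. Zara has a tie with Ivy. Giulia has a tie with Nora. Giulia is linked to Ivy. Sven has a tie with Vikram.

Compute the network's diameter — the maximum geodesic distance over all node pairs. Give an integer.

Eccentricity of each node (its greatest distance to any other): Giulia:3, Ivy:4, Juno:4, Nadia:4, Nora:3, Simone:5, Sven:4, Vikram:5, Zara:5.
The maximum eccentricity is 5, realized for instance by the pair Vikram–Zara via Vikram – Sven – Nora – Giulia – Ivy – Zara. So the diameter is 5.

5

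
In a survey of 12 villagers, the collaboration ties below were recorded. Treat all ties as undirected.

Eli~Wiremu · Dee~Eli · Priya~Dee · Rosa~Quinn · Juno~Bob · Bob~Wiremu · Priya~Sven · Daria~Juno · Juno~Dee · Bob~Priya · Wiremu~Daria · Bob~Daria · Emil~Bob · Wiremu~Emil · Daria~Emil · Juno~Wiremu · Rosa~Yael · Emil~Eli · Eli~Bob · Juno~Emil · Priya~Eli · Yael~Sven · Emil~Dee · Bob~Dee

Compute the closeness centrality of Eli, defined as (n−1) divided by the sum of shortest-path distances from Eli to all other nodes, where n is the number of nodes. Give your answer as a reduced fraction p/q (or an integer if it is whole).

11/23

Distances from Eli: Bob:1, Daria:2, Dee:1, Emil:1, Juno:2, Priya:1, Quinn:5, Rosa:4, Sven:2, Wiremu:1, Yael:3. Sum = 23.
n = 12, so closeness = 11/23.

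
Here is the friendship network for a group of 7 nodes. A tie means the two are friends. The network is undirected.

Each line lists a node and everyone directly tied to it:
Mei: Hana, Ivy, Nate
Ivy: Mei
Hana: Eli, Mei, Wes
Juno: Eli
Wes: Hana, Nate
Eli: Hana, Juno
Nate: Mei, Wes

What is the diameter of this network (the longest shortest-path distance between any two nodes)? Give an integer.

4

Eccentricity of each node (its greatest distance to any other): Eli:3, Hana:2, Ivy:4, Juno:4, Mei:3, Nate:4, Wes:3.
The maximum eccentricity is 4, realized for instance by the pair Nate–Juno via Nate – Wes – Hana – Eli – Juno. So the diameter is 4.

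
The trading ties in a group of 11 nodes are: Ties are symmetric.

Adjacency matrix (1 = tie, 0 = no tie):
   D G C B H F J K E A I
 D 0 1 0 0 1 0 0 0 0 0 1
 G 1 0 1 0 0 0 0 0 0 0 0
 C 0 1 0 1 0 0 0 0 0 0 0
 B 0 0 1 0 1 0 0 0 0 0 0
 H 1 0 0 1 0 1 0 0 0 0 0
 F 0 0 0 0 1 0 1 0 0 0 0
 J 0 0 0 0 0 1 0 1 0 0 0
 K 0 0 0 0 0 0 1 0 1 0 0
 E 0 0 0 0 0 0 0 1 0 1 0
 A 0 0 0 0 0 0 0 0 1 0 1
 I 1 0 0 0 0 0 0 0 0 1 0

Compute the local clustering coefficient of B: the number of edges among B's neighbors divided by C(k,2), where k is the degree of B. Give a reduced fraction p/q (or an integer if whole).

B's neighbors: C and H (k = 2).
Possible neighbor pairs: C(2,2) = 1. Edges among them: none → e = 0.
Clustering(B) = 0/1.

0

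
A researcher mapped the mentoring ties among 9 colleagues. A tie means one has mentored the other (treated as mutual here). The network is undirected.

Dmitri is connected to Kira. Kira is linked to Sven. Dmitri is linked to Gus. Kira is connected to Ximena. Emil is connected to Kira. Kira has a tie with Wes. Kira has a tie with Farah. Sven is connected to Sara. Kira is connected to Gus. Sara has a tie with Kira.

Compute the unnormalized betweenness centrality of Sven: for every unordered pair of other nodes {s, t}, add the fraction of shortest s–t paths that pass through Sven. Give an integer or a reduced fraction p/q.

0

No shortest path between any pair of other nodes passes through Sven.
Summing the contributions gives betweenness(Sven) = 0.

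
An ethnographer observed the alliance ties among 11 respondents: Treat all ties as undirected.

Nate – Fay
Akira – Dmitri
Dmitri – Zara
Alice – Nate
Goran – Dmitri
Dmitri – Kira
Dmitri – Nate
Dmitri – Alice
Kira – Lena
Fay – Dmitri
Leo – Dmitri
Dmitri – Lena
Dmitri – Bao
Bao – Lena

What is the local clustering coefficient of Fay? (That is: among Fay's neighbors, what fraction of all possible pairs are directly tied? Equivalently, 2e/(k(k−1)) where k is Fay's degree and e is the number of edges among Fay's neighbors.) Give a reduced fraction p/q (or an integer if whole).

1

Fay's neighbors: Dmitri and Nate (k = 2).
Possible neighbor pairs: C(2,2) = 1. Edges among them: Dmitri–Nate → e = 1.
Clustering(Fay) = 1/1.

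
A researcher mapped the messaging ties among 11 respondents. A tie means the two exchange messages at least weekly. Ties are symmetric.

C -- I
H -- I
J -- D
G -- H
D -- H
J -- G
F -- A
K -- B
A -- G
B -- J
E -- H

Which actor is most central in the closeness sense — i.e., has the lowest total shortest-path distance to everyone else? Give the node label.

Farness (sum of distances to all others) for each node — A:26, B:29, C:36, D:23, E:29, F:35, G:19, H:20, I:27, J:22, K:38.
The smallest farness is 19, for G, so G has the highest closeness.

G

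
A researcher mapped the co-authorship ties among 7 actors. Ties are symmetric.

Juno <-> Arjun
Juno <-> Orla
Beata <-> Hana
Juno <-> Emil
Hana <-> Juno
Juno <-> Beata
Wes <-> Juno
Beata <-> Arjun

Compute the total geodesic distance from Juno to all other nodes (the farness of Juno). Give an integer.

6

Distances from Juno: Arjun:1, Beata:1, Emil:1, Hana:1, Orla:1, Wes:1.
Sum = 1 + 1 + 1 + 1 + 1 + 1 = 6.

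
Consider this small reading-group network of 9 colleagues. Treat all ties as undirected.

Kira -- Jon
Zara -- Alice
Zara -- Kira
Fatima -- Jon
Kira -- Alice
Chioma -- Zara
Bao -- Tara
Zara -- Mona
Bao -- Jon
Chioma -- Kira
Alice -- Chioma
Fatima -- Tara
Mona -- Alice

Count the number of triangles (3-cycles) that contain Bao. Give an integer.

0

Bao's neighbors are Jon and Tara, but none of them are tied to each other, so no triangle contains Bao.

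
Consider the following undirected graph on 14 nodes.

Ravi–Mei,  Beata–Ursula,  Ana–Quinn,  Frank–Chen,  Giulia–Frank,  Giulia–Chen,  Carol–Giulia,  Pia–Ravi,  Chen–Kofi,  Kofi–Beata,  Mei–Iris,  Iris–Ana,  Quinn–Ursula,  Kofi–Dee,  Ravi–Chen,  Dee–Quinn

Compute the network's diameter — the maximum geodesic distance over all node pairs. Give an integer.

6

Eccentricity of each node (its greatest distance to any other): Ana:6, Beata:4, Carol:6, Chen:4, Dee:4, Frank:5, Giulia:5, Iris:5, Kofi:4, Mei:4, Pia:5, Quinn:5, Ravi:4, Ursula:5.
The maximum eccentricity is 6, realized for instance by the pair Ana–Carol via Ana – Quinn – Dee – Kofi – Chen – Giulia – Carol. So the diameter is 6.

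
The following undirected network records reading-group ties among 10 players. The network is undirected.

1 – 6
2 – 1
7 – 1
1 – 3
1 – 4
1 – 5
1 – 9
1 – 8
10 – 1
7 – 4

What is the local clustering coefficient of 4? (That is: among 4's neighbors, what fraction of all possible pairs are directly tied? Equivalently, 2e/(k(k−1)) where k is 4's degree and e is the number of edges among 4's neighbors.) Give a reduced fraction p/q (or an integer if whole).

4's neighbors: 1 and 7 (k = 2).
Possible neighbor pairs: C(2,2) = 1. Edges among them: 1–7 → e = 1.
Clustering(4) = 1/1.

1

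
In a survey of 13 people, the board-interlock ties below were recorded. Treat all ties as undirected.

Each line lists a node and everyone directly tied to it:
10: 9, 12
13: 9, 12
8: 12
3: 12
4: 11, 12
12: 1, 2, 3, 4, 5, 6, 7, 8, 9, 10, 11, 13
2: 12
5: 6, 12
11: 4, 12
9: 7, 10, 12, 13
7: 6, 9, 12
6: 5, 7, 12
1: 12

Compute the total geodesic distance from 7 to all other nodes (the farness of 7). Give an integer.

Distances from 7: 1:2, 2:2, 3:2, 4:2, 5:2, 6:1, 8:2, 9:1, 10:2, 11:2, 12:1, 13:2.
Sum = 2 + 2 + 2 + 2 + 2 + 1 + 2 + 1 + 2 + 2 + 1 + 2 = 21.

21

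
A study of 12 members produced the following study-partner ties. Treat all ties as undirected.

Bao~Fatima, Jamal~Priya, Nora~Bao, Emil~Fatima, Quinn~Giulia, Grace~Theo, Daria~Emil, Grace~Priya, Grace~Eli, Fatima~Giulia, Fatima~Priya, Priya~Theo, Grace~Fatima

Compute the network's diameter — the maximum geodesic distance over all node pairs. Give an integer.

4

Eccentricity of each node (its greatest distance to any other): Bao:3, Daria:4, Eli:4, Emil:3, Fatima:2, Giulia:3, Grace:3, Jamal:4, Nora:4, Priya:3, Quinn:4, Theo:4.
The maximum eccentricity is 4, realized for instance by the pair Nora–Eli via Nora – Bao – Fatima – Grace – Eli. So the diameter is 4.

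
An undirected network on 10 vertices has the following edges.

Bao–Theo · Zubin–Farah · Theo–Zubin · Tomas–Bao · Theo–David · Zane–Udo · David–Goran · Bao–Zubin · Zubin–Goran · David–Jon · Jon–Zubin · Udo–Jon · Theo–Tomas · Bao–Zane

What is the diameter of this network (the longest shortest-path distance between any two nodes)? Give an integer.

Eccentricity of each node (its greatest distance to any other): Bao:2, David:3, Farah:3, Goran:3, Jon:3, Theo:3, Tomas:3, Udo:3, Zane:3, Zubin:2.
The maximum eccentricity is 3, realized for instance by the pair Theo–Udo via Theo – Bao – Zane – Udo. So the diameter is 3.

3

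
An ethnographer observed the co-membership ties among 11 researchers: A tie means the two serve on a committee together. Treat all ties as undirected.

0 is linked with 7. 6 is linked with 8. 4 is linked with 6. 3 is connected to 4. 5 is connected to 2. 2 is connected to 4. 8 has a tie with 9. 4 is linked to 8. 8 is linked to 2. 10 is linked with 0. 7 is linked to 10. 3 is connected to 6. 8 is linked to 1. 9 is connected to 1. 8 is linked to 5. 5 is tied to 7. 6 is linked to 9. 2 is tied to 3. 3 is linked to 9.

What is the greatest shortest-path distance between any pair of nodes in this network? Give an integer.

Eccentricity of each node (its greatest distance to any other): 0:4, 1:4, 2:3, 3:4, 4:4, 5:2, 6:4, 7:3, 8:3, 9:4, 10:4.
The maximum eccentricity is 4, realized for instance by the pair 4–10 via 4 – 2 – 5 – 7 – 10. So the diameter is 4.

4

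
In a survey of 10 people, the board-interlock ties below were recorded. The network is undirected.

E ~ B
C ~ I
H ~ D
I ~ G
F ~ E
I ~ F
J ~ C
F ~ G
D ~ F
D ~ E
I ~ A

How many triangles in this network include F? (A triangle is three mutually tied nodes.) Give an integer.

2

F's neighbors: D, E, G, and I.
Neighbor pairs that are themselves tied: F–D–E; F–G–I. Each forms one triangle with F, for 2 in total.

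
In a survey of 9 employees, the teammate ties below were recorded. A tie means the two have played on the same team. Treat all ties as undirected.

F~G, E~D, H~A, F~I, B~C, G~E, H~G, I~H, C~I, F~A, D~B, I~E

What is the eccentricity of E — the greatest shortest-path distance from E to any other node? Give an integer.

3

Distances from E: A:3, B:2, C:2, D:1, F:2, G:1, H:2, I:1.
The largest is 3 (to A), so the eccentricity of E is 3.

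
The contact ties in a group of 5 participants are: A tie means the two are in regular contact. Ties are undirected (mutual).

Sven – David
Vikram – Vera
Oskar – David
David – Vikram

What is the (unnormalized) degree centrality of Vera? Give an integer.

1

Vera is directly tied to Vikram. That is 1 neighbor, so the degree of Vera is 1.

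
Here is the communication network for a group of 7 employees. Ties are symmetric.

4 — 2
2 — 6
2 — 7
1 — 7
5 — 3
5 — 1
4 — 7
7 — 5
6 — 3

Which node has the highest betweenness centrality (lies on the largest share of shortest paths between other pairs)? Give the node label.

7

Unnormalized betweenness of each node: 1:0, 2:3, 3:3/2, 4:0, 5:3, 6:3/2, 7:5.
7 has the largest value, 5, making it the main broker — the node through which the most shortest paths run.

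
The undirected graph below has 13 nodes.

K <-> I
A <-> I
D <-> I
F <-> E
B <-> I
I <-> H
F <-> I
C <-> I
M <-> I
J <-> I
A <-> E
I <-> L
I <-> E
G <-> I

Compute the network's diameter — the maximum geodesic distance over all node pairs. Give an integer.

2

Eccentricity of each node (its greatest distance to any other): A:2, B:2, C:2, D:2, E:2, F:2, G:2, H:2, I:1, J:2, K:2, L:2, M:2.
The maximum eccentricity is 2, realized for instance by the pair B–H via B – I – H. So the diameter is 2.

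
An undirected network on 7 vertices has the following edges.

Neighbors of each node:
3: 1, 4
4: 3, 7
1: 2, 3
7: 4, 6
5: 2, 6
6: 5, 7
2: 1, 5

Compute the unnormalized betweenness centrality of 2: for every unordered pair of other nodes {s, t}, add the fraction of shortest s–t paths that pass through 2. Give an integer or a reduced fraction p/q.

3

Pairs whose geodesics pass through 2 — 1–6: 1; 1–5: 1; 3–5: 1.
All other pairs contribute 0.
Summing the contributions gives betweenness(2) = 3.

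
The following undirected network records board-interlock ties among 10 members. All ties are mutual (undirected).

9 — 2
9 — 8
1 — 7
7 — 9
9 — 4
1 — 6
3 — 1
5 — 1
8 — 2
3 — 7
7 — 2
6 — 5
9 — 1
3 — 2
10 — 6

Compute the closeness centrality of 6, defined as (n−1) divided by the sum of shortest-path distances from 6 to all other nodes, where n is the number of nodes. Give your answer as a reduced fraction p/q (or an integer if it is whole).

1/2

Distances from 6: 1:1, 2:3, 3:2, 4:3, 5:1, 7:2, 8:3, 9:2, 10:1. Sum = 18.
n = 10, so closeness = 9/18 = 1/2.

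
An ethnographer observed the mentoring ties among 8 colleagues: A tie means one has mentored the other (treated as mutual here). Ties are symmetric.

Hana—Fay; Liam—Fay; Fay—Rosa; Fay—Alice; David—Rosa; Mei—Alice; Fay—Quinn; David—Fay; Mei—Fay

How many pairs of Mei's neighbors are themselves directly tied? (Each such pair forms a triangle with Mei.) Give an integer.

Mei's neighbors: Alice and Fay.
Neighbor pairs that are themselves tied: Mei–Alice–Fay. Each forms one triangle with Mei, for 1 in total.

1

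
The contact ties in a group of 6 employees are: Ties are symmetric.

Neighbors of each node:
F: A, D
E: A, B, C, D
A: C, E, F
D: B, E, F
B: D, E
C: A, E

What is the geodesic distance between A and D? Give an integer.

2

One shortest route is A – E – D, which uses 2 edges, and A and D are not directly tied, so nothing shorter exists. So d(A,D) = 2.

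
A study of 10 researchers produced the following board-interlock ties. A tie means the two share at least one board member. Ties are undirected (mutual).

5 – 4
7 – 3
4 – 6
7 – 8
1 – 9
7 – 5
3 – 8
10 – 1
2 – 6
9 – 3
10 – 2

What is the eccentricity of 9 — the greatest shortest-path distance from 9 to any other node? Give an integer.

4

Distances from 9: 1:1, 2:3, 3:1, 4:4, 5:3, 6:4, 7:2, 8:2, 10:2.
The largest is 4 (to 6 and 4), so the eccentricity of 9 is 4.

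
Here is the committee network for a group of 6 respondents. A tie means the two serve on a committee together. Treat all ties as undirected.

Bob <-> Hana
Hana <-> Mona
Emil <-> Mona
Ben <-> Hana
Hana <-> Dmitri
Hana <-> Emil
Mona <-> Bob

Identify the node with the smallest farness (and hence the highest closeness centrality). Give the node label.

Farness (sum of distances to all others) for each node — Ben:9, Bob:8, Dmitri:9, Emil:8, Hana:5, Mona:7.
The smallest farness is 5, for Hana, so Hana has the highest closeness.

Hana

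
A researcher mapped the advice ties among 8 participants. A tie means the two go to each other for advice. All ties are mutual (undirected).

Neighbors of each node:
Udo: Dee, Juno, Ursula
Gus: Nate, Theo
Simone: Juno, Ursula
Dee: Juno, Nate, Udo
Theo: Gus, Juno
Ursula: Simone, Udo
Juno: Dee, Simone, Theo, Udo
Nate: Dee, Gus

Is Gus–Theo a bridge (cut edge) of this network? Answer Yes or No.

Even without that edge, Gus still reaches Theo via Gus – Nate – Dee – Juno – Theo, so the network stays connected. Not a bridge.

No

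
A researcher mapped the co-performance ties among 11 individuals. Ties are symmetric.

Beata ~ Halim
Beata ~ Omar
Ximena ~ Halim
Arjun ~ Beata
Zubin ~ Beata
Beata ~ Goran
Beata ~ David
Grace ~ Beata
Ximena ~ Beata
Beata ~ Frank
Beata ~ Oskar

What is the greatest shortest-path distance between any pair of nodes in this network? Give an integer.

2

Eccentricity of each node (its greatest distance to any other): Arjun:2, Beata:1, David:2, Frank:2, Goran:2, Grace:2, Halim:2, Omar:2, Oskar:2, Ximena:2, Zubin:2.
The maximum eccentricity is 2, realized for instance by the pair Frank–Goran via Frank – Beata – Goran. So the diameter is 2.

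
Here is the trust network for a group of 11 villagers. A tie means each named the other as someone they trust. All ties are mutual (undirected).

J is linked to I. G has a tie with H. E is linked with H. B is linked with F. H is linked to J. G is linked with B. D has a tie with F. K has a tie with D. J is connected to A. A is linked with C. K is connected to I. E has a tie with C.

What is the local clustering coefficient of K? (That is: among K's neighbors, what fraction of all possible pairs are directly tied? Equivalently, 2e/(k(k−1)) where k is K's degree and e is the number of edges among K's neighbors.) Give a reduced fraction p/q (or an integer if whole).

0

K's neighbors: D and I (k = 2).
Possible neighbor pairs: C(2,2) = 1. Edges among them: none → e = 0.
Clustering(K) = 0/1.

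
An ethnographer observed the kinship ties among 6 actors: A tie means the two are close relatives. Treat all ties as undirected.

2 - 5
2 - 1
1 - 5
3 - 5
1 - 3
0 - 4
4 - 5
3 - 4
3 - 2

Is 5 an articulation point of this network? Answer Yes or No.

Even without 5, every remaining node can still reach every other (the residual graph is connected), so 5 is not a cut vertex.

No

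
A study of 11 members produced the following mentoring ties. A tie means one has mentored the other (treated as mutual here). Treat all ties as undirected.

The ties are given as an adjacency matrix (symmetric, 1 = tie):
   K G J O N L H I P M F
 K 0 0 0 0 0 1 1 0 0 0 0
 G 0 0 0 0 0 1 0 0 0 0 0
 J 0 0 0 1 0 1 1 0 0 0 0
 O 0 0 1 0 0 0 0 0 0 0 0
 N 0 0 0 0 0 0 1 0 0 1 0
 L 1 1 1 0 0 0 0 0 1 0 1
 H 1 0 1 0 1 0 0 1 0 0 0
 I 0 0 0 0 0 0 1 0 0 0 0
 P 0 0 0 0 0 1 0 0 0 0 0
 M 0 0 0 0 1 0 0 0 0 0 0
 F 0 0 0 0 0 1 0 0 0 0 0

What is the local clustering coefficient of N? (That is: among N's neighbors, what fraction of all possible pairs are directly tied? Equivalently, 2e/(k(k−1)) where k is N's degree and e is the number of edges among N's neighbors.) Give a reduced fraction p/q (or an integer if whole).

0

N's neighbors: H and M (k = 2).
Possible neighbor pairs: C(2,2) = 1. Edges among them: none → e = 0.
Clustering(N) = 0/1.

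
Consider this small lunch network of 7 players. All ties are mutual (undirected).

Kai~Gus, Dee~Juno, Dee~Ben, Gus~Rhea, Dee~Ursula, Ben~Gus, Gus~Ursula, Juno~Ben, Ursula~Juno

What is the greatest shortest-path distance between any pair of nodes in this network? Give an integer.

Eccentricity of each node (its greatest distance to any other): Ben:2, Dee:3, Gus:2, Juno:3, Kai:3, Rhea:3, Ursula:2.
The maximum eccentricity is 3, realized for instance by the pair Rhea–Dee via Rhea – Gus – Ben – Dee. So the diameter is 3.

3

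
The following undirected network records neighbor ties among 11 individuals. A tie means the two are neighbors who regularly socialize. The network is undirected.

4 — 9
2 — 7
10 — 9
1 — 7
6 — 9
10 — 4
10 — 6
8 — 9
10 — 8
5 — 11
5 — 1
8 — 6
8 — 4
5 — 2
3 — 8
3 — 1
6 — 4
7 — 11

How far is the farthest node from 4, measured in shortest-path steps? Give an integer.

Distances from 4: 1:3, 2:5, 3:2, 5:4, 6:1, 7:4, 8:1, 9:1, 10:1, 11:5.
The largest is 5 (to 11 and 2), so the eccentricity of 4 is 5.

5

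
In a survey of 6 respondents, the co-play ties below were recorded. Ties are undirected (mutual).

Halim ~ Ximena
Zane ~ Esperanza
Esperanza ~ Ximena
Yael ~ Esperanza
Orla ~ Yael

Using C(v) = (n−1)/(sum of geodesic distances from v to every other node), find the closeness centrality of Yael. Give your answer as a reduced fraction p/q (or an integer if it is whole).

5/9

Distances from Yael: Esperanza:1, Halim:3, Orla:1, Ximena:2, Zane:2. Sum = 9.
n = 6, so closeness = 5/9.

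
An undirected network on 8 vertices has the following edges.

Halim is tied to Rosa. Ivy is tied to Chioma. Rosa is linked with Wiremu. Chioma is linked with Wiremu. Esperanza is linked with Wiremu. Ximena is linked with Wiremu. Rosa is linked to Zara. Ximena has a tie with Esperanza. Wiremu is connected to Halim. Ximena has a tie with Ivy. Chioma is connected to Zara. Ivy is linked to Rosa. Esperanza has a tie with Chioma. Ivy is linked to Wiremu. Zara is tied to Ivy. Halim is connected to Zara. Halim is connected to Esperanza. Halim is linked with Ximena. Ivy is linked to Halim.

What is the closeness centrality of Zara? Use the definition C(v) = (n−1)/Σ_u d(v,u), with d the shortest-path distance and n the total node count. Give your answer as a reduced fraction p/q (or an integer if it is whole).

Distances from Zara: Chioma:1, Esperanza:2, Halim:1, Ivy:1, Rosa:1, Wiremu:2, Ximena:2. Sum = 10.
n = 8, so closeness = 7/10.

7/10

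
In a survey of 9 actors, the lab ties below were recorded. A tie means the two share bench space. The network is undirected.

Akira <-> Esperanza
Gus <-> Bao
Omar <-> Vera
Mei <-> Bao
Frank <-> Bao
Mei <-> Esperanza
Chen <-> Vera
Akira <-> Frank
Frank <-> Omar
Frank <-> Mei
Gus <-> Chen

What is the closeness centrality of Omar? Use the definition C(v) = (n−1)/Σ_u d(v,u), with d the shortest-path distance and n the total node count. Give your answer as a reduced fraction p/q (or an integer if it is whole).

1/2

Distances from Omar: Akira:2, Bao:2, Chen:2, Esperanza:3, Frank:1, Gus:3, Mei:2, Vera:1. Sum = 16.
n = 9, so closeness = 8/16 = 1/2.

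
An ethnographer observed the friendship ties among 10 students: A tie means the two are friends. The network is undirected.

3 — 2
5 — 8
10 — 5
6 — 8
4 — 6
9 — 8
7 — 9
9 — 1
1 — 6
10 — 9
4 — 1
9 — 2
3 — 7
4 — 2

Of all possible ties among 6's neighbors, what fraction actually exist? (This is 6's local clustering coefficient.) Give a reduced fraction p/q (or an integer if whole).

1/3

6's neighbors: 1, 4, and 8 (k = 3).
Possible neighbor pairs: C(3,2) = 3. Edges among them: 1–4 → e = 1.
Clustering(6) = 1/3.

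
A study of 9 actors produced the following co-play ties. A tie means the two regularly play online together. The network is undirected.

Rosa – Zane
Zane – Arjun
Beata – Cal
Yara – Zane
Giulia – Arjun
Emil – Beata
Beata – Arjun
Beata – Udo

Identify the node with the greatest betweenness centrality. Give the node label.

Unnormalized betweenness of each node: Arjun:19, Beata:18, Cal:0, Emil:0, Giulia:0, Rosa:0, Udo:0, Yara:0, Zane:13.
Arjun has the largest value, 19, making it the main broker — the node through which the most shortest paths run.

Arjun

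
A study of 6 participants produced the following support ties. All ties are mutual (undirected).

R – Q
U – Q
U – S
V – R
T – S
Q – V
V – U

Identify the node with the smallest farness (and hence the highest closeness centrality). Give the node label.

Farness (sum of distances to all others) for each node — Q:8, R:11, S:9, T:13, U:7, V:8.
The smallest farness is 7, for U, so U has the highest closeness.

U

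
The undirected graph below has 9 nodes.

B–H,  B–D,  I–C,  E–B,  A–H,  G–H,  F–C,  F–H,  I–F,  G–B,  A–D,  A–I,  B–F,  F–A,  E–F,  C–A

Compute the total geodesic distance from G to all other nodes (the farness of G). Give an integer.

Distances from G: A:2, B:1, C:3, D:2, E:2, F:2, H:1, I:3.
Sum = 2 + 1 + 3 + 2 + 2 + 2 + 1 + 3 = 16.

16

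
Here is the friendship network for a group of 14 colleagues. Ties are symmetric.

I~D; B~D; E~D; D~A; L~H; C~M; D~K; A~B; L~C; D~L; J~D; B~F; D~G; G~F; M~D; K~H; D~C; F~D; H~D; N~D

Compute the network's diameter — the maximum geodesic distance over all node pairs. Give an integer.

Eccentricity of each node (its greatest distance to any other): A:2, B:2, C:2, D:1, E:2, F:2, G:2, H:2, I:2, J:2, K:2, L:2, M:2, N:2.
The maximum eccentricity is 2, realized for instance by the pair N–H via N – D – H. So the diameter is 2.

2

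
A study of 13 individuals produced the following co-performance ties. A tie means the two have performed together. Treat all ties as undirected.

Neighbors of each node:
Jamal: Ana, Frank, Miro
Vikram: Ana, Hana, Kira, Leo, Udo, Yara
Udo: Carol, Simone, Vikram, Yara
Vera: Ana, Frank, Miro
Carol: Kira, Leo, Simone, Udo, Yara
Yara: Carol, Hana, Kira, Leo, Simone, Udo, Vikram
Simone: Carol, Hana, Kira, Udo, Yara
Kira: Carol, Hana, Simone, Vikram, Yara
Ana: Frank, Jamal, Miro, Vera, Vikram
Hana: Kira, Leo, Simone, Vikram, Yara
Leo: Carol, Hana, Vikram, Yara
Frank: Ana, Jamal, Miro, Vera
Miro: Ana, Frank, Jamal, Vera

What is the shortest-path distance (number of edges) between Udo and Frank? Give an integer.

3

One shortest route is Udo – Vikram – Ana – Frank, which uses 3 edges, and at distance 2 from Udo we only reach {Ana, Hana, Kira, Leo}, which does not include Frank. So d(Udo,Frank) = 3.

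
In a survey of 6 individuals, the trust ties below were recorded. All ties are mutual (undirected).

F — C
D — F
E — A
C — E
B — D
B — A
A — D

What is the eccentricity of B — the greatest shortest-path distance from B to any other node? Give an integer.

3

Distances from B: A:1, C:3, D:1, E:2, F:2.
The largest is 3 (to C), so the eccentricity of B is 3.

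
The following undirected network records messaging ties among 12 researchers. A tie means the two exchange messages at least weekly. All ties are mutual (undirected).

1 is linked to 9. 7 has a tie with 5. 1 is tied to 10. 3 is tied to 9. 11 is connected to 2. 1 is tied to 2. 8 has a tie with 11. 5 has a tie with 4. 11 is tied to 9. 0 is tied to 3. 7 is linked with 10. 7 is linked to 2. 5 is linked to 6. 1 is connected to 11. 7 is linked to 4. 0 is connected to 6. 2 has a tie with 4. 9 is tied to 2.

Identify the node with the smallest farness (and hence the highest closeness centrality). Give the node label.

2

Farness (sum of distances to all others) for each node — 0:29, 1:22, 2:19, 3:25, 4:22, 5:25, 6:30, 7:21, 8:32, 9:20, 10:25, 11:22.
The smallest farness is 19, for 2, so 2 has the highest closeness.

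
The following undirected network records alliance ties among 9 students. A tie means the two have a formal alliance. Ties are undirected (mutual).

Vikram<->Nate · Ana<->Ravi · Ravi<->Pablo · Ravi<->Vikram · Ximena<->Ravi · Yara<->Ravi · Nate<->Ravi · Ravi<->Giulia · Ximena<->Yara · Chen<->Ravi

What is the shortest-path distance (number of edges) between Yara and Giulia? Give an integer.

2

One shortest route is Yara – Ravi – Giulia, which uses 2 edges, and Yara and Giulia are not directly tied, so nothing shorter exists. So d(Yara,Giulia) = 2.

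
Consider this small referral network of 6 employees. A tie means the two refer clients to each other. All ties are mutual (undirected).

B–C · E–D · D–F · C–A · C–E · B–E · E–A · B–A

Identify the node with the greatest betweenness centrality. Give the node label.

E

Unnormalized betweenness of each node: A:0, B:0, C:0, D:4, E:6, F:0.
E has the largest value, 6, making it the main broker — the node through which the most shortest paths run.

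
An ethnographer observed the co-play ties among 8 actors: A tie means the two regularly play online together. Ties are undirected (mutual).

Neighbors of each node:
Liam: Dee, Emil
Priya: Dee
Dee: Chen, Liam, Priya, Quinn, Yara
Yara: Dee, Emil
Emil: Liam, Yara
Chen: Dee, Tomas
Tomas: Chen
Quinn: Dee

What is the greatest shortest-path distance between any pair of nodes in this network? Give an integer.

4

Eccentricity of each node (its greatest distance to any other): Chen:3, Dee:2, Emil:4, Liam:3, Priya:3, Quinn:3, Tomas:4, Yara:3.
The maximum eccentricity is 4, realized for instance by the pair Tomas–Emil via Tomas – Chen – Dee – Liam – Emil. So the diameter is 4.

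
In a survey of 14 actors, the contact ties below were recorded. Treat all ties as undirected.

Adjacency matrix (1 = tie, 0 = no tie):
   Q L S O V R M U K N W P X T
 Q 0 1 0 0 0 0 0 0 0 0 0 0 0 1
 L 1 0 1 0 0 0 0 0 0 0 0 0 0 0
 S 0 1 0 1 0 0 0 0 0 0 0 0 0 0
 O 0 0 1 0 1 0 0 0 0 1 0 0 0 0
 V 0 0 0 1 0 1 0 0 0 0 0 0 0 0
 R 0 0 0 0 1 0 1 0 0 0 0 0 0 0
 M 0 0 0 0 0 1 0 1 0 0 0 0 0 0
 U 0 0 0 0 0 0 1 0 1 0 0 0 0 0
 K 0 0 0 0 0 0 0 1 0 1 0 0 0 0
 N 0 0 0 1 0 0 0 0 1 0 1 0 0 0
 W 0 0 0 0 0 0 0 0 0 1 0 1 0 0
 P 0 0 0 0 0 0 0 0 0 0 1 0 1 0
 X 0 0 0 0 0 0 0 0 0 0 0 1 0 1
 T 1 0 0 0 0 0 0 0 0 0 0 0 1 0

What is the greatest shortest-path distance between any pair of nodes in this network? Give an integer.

Eccentricity of each node (its greatest distance to any other): K:5, L:5, M:7, N:4, O:4, P:5, Q:6, R:6, S:4, T:7, U:6, V:5, W:4, X:6.
The maximum eccentricity is 7, realized for instance by the pair M–T via M – R – V – O – S – L – Q – T. So the diameter is 7.

7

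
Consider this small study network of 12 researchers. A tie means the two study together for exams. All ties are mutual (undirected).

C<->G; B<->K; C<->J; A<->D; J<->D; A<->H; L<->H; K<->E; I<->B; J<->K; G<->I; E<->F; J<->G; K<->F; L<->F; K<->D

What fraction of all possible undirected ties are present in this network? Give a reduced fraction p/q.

There are 16 edges and 12 nodes, so the maximum possible is C(12,2) = 66.
Density = 16/66 = 8/33.

8/33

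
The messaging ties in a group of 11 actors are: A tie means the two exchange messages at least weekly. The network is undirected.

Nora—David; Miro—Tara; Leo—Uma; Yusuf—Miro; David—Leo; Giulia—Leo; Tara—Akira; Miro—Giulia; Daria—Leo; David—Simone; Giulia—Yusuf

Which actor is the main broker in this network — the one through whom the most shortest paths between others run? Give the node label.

Leo

Unnormalized betweenness of each node: Akira:0, Daria:0, David:17, Giulia:24, Leo:32, Miro:16, Nora:0, Simone:0, Tara:9, Uma:0, Yusuf:0.
Leo has the largest value, 32, making it the main broker — the node through which the most shortest paths run.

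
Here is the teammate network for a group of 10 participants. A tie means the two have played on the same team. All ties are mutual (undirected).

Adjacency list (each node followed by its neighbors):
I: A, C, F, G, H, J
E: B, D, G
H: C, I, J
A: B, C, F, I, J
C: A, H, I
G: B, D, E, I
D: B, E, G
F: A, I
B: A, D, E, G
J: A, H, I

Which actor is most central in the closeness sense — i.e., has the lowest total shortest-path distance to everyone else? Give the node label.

I

Farness (sum of distances to all others) for each node — A:13, B:15, C:17, D:19, E:19, F:18, G:14, H:18, I:12, J:17.
The smallest farness is 12, for I, so I has the highest closeness.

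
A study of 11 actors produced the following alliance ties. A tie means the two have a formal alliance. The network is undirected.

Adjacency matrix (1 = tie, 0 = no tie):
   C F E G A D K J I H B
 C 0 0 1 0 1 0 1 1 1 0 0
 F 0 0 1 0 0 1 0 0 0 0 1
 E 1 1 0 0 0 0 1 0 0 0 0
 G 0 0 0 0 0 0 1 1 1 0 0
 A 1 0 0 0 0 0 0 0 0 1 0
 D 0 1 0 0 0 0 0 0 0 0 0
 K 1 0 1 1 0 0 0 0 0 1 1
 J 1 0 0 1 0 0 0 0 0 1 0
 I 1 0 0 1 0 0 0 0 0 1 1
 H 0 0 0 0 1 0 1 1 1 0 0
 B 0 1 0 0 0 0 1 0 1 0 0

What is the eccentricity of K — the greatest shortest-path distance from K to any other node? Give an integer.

3

Distances from K: A:2, B:1, C:1, D:3, E:1, F:2, G:1, H:1, I:2, J:2.
The largest is 3 (to D), so the eccentricity of K is 3.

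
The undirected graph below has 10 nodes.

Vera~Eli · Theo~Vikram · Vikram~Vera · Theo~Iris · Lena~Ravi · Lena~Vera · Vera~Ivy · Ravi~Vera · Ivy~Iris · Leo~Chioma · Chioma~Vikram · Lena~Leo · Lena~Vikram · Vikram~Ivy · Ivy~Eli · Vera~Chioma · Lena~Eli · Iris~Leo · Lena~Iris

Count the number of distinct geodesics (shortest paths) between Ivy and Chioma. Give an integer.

2

The shortest distance is 2. The length-2 paths are: Ivy–Vikram–Chioma; Ivy–Vera–Chioma.
That gives 2 distinct shortest paths.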